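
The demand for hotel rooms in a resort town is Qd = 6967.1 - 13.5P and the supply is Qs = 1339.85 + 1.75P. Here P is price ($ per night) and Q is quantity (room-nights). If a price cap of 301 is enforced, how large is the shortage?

At P = 301: Qd = 2903.6 and Qs = 1866.6.
Shortage = Qd - Qs = 2903.6 - 1866.6 = 1037.

Shortage = 1037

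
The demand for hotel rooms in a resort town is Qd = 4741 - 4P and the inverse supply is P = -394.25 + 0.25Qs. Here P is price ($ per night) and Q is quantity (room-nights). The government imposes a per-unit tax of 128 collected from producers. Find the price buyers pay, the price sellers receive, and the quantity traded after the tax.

P_b = 459.5, P_s = 331.5, Q = 2903

Inverting to quantity form: Qs = 1577 + 4P.
The tax drives a wedge P_b - P_s = 128. Substituting P_s = P_b - 128 into supply: Qs = 1065 + 4P_b.
Equate demand and the shifted supply: 4741 - 4P_b = 1065 + 4P_b, giving 8P_b = 3676, so P_b = 459.5.
Then P_s = 459.5 - 128 = 331.5 and Q = 4741 - 4(459.5) = 2903.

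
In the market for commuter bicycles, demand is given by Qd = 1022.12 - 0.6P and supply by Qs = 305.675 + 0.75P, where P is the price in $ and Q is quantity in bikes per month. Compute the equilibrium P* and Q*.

Set Qd = Qs: 1022.12 - 0.6P = 305.675 + 0.75P, so 716.445 = 1.35P and P* = 530.7.
Plugging P* into demand: Q* = 1022.12 - 0.6(530.7) = 703.7.

P* = 530.7, Q* = 703.7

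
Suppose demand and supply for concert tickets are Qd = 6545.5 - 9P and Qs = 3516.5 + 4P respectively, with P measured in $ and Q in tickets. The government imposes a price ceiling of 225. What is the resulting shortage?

With P fixed at 225, quantity demanded is 4520.5 and quantity supplied is 4416.5.
Shortage = Qd - Qs = 4520.5 - 4416.5 = 104.

Shortage = 104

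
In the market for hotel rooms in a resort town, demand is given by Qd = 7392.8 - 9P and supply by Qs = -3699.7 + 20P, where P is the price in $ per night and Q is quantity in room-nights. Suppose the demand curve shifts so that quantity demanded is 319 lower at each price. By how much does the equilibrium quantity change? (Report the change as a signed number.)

At equilibrium Qd = Qs, so 7392.8 - 9P = -3699.7 + 20P; collecting terms, 11092.5 = 29P and P* = 382.5.
Then Q* = 7392.8 - 9(382.5) = 3950.3.
After the shift, demand is Qd = 7073.8 - 9P.
New equilibrium: 10773.5 = 29P, so P = 371.5 and Q = 3730.3.
ΔQ = 3730.3 - 3950.3 = -220.

ΔQ = -220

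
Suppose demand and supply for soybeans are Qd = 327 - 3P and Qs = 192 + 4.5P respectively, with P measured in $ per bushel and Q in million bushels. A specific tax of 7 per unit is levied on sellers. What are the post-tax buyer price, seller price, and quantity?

P_b = 22.2, P_s = 15.2, Q = 260.4

With a tax of 7 on sellers, they supply based on the net price P_s = P_b - 7, so Qs = 160.5 + 4.5P_b.
Set Qd = Qs: 327 - 3P_b = 160.5 + 4.5P_b, so 166.5 = 7.5P_b and P_b = 22.2.
Then P_s = 22.2 - 7 = 15.2 and Q = 327 - 3(22.2) = 260.4.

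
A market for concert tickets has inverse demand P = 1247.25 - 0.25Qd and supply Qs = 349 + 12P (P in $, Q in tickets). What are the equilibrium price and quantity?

Inverting to quantity form: Qd = 4989 - 4P.
Set Qd = Qs: 4989 - 4P = 349 + 12P, so 4640 = 16P and P* = 290.
Plugging P* into demand: Q* = 4989 - 4(290) = 3829.

P* = 290, Q* = 3829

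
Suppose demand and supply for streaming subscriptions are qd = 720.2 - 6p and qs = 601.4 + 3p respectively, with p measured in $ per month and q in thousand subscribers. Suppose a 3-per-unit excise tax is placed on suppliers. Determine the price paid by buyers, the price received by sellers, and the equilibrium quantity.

p_b = 14.2, p_s = 11.2, q = 635

The tax drives a wedge p_b - p_s = 3. Substituting p_s = p_b - 3 into supply: qs = 592.4 + 3p_b.
Equate demand and the shifted supply: 720.2 - 6p_b = 592.4 + 3p_b, giving 9p_b = 127.8, so p_b = 14.2.
Then p_s = 14.2 - 3 = 11.2 and q = 720.2 - 6(14.2) = 635.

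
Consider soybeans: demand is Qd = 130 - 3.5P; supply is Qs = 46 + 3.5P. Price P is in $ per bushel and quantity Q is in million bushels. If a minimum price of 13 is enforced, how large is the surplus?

At P = 13: Qd = 84.5 and Qs = 91.5.
Surplus = Qs - Qd = 91.5 - 84.5 = 7.

Surplus = 7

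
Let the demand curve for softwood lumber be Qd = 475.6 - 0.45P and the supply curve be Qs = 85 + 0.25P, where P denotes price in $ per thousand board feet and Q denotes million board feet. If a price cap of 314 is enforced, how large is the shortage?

At P = 314: Qd = 334.3 and Qs = 163.5.
Shortage = Qd - Qs = 334.3 - 163.5 = 170.8.

Shortage = 170.8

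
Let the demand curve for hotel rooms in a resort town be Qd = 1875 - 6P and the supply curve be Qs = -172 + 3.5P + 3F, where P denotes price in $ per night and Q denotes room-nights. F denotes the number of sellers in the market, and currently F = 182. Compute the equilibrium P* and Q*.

P* = 158, Q* = 927

With F = 182, supply is Qs = 374 + 3.5P.
The market clears where 1875 - 6P = 374 + 3.5P. Rearranging, 9.5P = 1501, hence P* = 158.
From the demand curve, Q* = 1875 - 6(158) = 927.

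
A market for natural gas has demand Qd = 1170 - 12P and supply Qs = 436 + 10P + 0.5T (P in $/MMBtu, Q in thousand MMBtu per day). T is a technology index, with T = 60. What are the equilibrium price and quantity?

P* = 32, Q* = 786

With T = 60, supply is Qs = 466 + 10P.
Equating demand and supply, 1170 - 12P = 466 + 10P gives 22P = 704, so P* = 32.
Plugging P* into demand: Q* = 1170 - 12(32) = 786.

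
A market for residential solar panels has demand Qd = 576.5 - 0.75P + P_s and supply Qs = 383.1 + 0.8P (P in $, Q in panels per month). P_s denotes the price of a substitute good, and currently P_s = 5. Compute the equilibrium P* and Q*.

P* = 128, Q* = 485.5

With P_s = 5, demand is Qd = 581.5 - 0.75P.
Equating demand and supply, 581.5 - 0.75P = 383.1 + 0.8P gives 1.55P = 198.4, so P* = 128.
Plugging P* into demand: Q* = 581.5 - 0.75(128) = 485.5.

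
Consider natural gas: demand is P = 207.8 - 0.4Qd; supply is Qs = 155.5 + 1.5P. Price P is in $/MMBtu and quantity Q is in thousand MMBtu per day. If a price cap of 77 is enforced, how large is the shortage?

Shortage = 56

In direct form, Qd = 519.5 - 2.5P.
With P fixed at 77, quantity demanded is 327 and quantity supplied is 271.
Shortage = Qd - Qs = 327 - 271 = 56.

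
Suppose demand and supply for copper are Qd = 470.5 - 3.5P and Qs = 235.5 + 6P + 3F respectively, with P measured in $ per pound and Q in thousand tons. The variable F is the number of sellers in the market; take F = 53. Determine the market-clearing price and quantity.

With F = 53, supply is Qs = 394.5 + 6P.
The market clears where 470.5 - 3.5P = 394.5 + 6P. Rearranging, 9.5P = 76, hence P* = 8.
Plugging P* into demand: Q* = 470.5 - 3.5(8) = 442.5.

P* = 8, Q* = 442.5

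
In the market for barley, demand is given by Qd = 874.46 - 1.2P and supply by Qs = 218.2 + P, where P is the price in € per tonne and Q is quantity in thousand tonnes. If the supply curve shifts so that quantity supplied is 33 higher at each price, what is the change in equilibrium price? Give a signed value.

ΔP = -15

Equating demand and supply, 874.46 - 1.2P = 218.2 + P gives 2.2P = 656.26, so P* = 298.3.
Plugging P* into demand: Q* = 874.46 - 1.2(298.3) = 516.5.
After the shift, supply is Qs = 251.2 + P.
New equilibrium: 623.26 = 2.2P, so P = 283.3 and Q = 534.5.
ΔP = 283.3 - 298.3 = -15.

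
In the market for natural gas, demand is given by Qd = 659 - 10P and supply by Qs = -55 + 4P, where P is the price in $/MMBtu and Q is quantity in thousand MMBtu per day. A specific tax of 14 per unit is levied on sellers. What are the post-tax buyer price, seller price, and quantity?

With a tax of 14 on sellers, they supply based on the net price P_s = P_b - 14, so Qs = -111 + 4P_b.
Equate demand and the shifted supply: 659 - 10P_b = -111 + 4P_b, giving 14P_b = 770, so P_b = 55.
Then P_s = 55 - 14 = 41 and Q = 659 - 10(55) = 109.

P_b = 55, P_s = 41, Q = 109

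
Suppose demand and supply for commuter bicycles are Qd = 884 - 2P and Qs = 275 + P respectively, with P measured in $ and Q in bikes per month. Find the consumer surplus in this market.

Equating demand and supply, 884 - 2P = 275 + P gives 3P = 609, so P* = 203.
Then Q* = 884 - 2(203) = 478.
Demand choke price (Qd = 0): P = 884/2 = 442. Consumer surplus = ½ × (442 - 203) × 478 = 57121.

Consumer surplus = 57121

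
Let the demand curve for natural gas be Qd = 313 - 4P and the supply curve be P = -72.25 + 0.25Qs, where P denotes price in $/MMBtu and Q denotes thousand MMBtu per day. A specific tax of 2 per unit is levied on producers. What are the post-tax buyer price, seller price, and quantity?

Solving each curve for Q: Qs = 289 + 4P.
Producers keep P_s = P_b - 2 per unit, so supply in terms of the buyer price is Qs = 281 + 4P_b.
Market clearing requires 313 - 4P_b = 281 + 4P_b; hence 32 = 8P_b and P_b = 4.
So P_s = 2 and the quantity traded is Q = 313 - 4(4) = 297.

P_b = 4, P_s = 2, Q = 297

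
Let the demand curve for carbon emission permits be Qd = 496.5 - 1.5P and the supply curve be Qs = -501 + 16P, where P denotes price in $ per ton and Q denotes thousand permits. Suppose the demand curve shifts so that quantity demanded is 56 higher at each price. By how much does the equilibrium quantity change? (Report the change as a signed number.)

ΔQ = 51.2

Set Qd = Qs: 496.5 - 1.5P = -501 + 16P, so 997.5 = 17.5P and P* = 57.
Plugging P* into demand: Q* = 496.5 - 1.5(57) = 411.
After the shift, demand is Qd = 552.5 - 1.5P.
The new intersection has 1053.5 = 17.5P, i.e. P = 60.2, Q = 462.2.
ΔQ = 462.2 - 411 = 51.2.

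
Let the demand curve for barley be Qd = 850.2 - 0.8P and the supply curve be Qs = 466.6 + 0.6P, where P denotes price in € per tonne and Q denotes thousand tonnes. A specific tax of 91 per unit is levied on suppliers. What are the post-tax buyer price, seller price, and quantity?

P_b = 313, P_s = 222, Q = 599.8

Suppliers keep P_s = P_b - 91 per unit, so supply in terms of the buyer price is Qs = 412 + 0.6P_b.
Equate demand and the shifted supply: 850.2 - 0.8P_b = 412 + 0.6P_b, giving 1.4P_b = 438.2, so P_b = 313.
Then P_s = 313 - 91 = 222 and Q = 850.2 - 0.8(313) = 599.8.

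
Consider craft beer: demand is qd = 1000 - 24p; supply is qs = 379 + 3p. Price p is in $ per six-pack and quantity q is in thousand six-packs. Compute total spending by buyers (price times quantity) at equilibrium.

Total spending by buyers = 10304

The market clears where 1000 - 24p = 379 + 3p. Rearranging, 27p = 621, hence p* = 23.
Plugging p* into demand: q* = 1000 - 24(23) = 448.
Total spending by buyers = p* × q* = 23 × 448 = 10304.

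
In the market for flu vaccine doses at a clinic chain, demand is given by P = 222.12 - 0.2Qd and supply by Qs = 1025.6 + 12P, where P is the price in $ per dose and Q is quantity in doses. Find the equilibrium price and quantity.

P* = 5, Q* = 1085.6

Solving each curve for Q: Qd = 1110.6 - 5P.
The market clears where 1110.6 - 5P = 1025.6 + 12P. Rearranging, 17P = 85, hence P* = 5.
Plugging P* into demand: Q* = 1110.6 - 5(5) = 1085.6.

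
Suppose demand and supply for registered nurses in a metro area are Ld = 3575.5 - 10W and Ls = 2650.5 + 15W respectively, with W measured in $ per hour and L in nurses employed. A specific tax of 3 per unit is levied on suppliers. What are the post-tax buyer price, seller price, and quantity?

Suppliers keep W_s = W_b - 3 per unit, so supply in terms of the buyer price is Ls = 2605.5 + 15W_b.
Equate demand and the shifted supply: 3575.5 - 10W_b = 2605.5 + 15W_b, giving 25W_b = 970, so W_b = 38.8.
So W_s = 35.8 and the quantity traded is L = 3575.5 - 10(38.8) = 3187.5.

W_b = 38.8, W_s = 35.8, L = 3187.5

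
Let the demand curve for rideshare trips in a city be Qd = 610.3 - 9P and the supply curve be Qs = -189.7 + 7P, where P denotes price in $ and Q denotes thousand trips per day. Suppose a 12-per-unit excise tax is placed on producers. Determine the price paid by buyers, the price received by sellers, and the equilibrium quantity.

P_b = 55.25, P_s = 43.25, Q = 113.05

With a tax of 12 on producers, they supply based on the net price P_s = P_b - 12, so Qs = -273.7 + 7P_b.
Market clearing requires 610.3 - 9P_b = -273.7 + 7P_b; hence 884 = 16P_b and P_b = 55.25.
So P_s = 43.25 and the quantity traded is Q = 610.3 - 9(55.25) = 113.05.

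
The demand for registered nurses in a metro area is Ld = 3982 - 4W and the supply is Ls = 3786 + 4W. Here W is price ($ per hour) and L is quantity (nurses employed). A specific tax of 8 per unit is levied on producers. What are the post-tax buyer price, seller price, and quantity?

With a tax of 8 on producers, they supply based on the net price W_s = W_b - 8, so Ls = 3754 + 4W_b.
Equate demand and the shifted supply: 3982 - 4W_b = 3754 + 4W_b, giving 8W_b = 228, so W_b = 28.5.
Then W_s = 28.5 - 8 = 20.5 and L = 3982 - 4(28.5) = 3868.

W_b = 28.5, W_s = 20.5, L = 3868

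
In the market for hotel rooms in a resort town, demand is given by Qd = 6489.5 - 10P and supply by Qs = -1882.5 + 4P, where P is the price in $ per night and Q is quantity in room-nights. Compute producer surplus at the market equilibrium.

At equilibrium Qd = Qs, so 6489.5 - 10P = -1882.5 + 4P; collecting terms, 8372 = 14P and P* = 598.
Then Q* = 6489.5 - 10(598) = 509.5.
Supply choke price (Qs = 0): P = 470.625. Producer surplus = ½ × (598 - 470.625) × 509.5 = 32448.78125.

Producer surplus = 32448.78125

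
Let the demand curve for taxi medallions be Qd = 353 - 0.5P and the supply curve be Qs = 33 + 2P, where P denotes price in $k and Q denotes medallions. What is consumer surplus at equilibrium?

Equating demand and supply, 353 - 0.5P = 33 + 2P gives 2.5P = 320, so P* = 128.
From the demand curve, Q* = 353 - 0.5(128) = 289.
Demand choke price (Qd = 0): P = 353/0.5 = 706. Consumer surplus = ½ × (706 - 128) × 289 = 83521.

Consumer surplus = 83521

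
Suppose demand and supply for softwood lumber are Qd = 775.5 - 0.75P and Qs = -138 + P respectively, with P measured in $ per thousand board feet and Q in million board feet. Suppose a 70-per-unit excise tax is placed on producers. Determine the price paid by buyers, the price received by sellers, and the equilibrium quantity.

P_b = 562, P_s = 492, Q = 354

Producers keep P_s = P_b - 70 per unit, so supply in terms of the buyer price is Qs = -208 + P_b.
Set Qd = Qs: 775.5 - 0.75P_b = -208 + P_b, so 983.5 = 1.75P_b and P_b = 562.
Then P_s = 562 - 70 = 492 and Q = 775.5 - 0.75(562) = 354.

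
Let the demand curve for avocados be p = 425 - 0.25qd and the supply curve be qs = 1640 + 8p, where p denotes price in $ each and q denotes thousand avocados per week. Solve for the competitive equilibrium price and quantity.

p* = 5, q* = 1680

Inverting to quantity form: qd = 1700 - 4p.
The market clears where 1700 - 4p = 1640 + 8p. Rearranging, 12p = 60, hence p* = 5.
Then q* = 1700 - 4(5) = 1680.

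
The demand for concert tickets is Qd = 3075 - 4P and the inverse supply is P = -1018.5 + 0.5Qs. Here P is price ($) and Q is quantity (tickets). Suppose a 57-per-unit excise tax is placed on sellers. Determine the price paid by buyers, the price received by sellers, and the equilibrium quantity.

Inverting to quantity form: Qs = 2037 + 2P.
Sellers keep P_s = P_b - 57 per unit, so supply in terms of the buyer price is Qs = 1923 + 2P_b.
Equate demand and the shifted supply: 3075 - 4P_b = 1923 + 2P_b, giving 6P_b = 1152, so P_b = 192.
Then P_s = 192 - 57 = 135 and Q = 3075 - 4(192) = 2307.

P_b = 192, P_s = 135, Q = 2307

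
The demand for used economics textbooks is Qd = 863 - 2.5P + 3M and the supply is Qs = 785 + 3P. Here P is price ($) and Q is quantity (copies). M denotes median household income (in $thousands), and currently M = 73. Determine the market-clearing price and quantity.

P* = 54, Q* = 947

With M = 73, demand is Qd = 1082 - 2.5P.
Equating demand and supply, 1082 - 2.5P = 785 + 3P gives 5.5P = 297, so P* = 54.
Then Q* = 1082 - 2.5(54) = 947.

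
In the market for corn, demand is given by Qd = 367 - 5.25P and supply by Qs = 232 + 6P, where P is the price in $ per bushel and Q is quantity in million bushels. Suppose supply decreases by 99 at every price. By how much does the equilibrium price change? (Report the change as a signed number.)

ΔP = 8.8

The market clears where 367 - 5.25P = 232 + 6P. Rearranging, 11.25P = 135, hence P* = 12.
Then Q* = 367 - 5.25(12) = 304.
After the shift, supply is Qs = 133 + 6P.
New equilibrium: 234 = 11.25P, so P = 20.8 and Q = 257.8.
ΔP = 20.8 - 12 = 8.8.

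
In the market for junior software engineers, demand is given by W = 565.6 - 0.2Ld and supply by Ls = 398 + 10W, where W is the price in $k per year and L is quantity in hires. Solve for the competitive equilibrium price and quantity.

W* = 162, L* = 2018

Inverting to quantity form: Ld = 2828 - 5W.
At equilibrium Ld = Ls, so 2828 - 5W = 398 + 10W; collecting terms, 2430 = 15W and W* = 162.
Then L* = 2828 - 5(162) = 2018.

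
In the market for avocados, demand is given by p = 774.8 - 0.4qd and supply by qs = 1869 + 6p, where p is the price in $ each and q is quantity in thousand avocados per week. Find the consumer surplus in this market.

Consumer surplus = 734977.8

Solving each curve for q: qd = 1937 - 2.5p.
The market clears where 1937 - 2.5p = 1869 + 6p. Rearranging, 8.5p = 68, hence p* = 8.
Substitute back: q* = 1937 - 2.5(8) = 1917.
Demand choke price (qd = 0): p = 1937/2.5 = 774.8. Consumer surplus = ½ × (774.8 - 8) × 1917 = 734977.8.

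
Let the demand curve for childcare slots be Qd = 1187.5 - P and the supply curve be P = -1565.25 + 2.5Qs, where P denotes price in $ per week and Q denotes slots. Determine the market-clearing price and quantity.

P* = 401, Q* = 786.5

In direct form, Qs = 626.1 + 0.4P.
The market clears where 1187.5 - P = 626.1 + 0.4P. Rearranging, 1.4P = 561.4, hence P* = 401.
Then Q* = 1187.5 - 401 = 786.5.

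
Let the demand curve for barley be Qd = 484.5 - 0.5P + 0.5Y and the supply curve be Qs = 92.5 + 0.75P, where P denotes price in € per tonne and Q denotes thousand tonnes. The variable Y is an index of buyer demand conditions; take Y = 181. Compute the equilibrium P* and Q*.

P* = 386, Q* = 382

With Y = 181, demand is Qd = 575 - 0.5P.
Equating demand and supply, 575 - 0.5P = 92.5 + 0.75P gives 1.25P = 482.5, so P* = 386.
Then Q* = 575 - 0.5(386) = 382.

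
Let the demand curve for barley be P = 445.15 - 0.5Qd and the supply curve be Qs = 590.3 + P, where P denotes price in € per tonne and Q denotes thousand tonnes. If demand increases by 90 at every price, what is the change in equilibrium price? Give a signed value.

Rewriting in direct form: Qd = 890.3 - 2P.
At equilibrium Qd = Qs, so 890.3 - 2P = 590.3 + P; collecting terms, 300 = 3P and P* = 100.
Then Q* = 890.3 - 2(100) = 690.3.
After the shift, demand is Qd = 980.3 - 2P.
Re-solving, 3P = 390 gives P = 130 and Q = 720.3.
ΔP = 130 - 100 = 30.

ΔP = 30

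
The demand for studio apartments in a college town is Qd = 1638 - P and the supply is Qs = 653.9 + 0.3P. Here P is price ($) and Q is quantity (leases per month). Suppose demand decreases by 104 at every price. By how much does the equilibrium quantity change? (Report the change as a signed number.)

ΔQ = -24

The market clears where 1638 - P = 653.9 + 0.3P. Rearranging, 1.3P = 984.1, hence P* = 757.
From the demand curve, Q* = 1638 - 757 = 881.
After the shift, demand is Qd = 1534 - P.
The new intersection has 880.1 = 1.3P, i.e. P = 677, Q = 857.
ΔQ = 857 - 881 = -24.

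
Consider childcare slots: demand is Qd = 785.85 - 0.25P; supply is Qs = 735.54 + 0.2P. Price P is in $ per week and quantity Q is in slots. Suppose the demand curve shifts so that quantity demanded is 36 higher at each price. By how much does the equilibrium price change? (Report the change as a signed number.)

ΔP = 80

At equilibrium Qd = Qs, so 785.85 - 0.25P = 735.54 + 0.2P; collecting terms, 50.31 = 0.45P and P* = 111.8.
From the demand curve, Q* = 785.85 - 0.25(111.8) = 757.9.
After the shift, demand is Qd = 821.85 - 0.25P.
The new intersection has 86.31 = 0.45P, i.e. P = 191.8, Q = 773.9.
ΔP = 191.8 - 111.8 = 80.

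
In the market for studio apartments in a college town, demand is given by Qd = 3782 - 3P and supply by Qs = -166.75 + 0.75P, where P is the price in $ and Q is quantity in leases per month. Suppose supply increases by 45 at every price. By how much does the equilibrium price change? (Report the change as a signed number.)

The market clears where 3782 - 3P = -166.75 + 0.75P. Rearranging, 3.75P = 3948.75, hence P* = 1053.
Then Q* = 3782 - 3(1053) = 623.
After the shift, supply is Qs = -121.75 + 0.75P.
Re-solving, 3.75P = 3903.75 gives P = 1041 and Q = 659.
ΔP = 1041 - 1053 = -12.

ΔP = -12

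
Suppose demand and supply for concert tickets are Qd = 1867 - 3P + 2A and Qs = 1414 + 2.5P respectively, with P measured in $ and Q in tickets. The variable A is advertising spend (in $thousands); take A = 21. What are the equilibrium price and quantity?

With A = 21, demand is Qd = 1909 - 3P.
The market clears where 1909 - 3P = 1414 + 2.5P. Rearranging, 5.5P = 495, hence P* = 90.
Then Q* = 1909 - 3(90) = 1639.

P* = 90, Q* = 1639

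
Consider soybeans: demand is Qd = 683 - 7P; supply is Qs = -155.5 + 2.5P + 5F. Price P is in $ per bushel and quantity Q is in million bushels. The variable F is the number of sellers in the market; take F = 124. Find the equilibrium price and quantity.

With F = 124, supply is Qs = 464.5 + 2.5P.
The market clears where 683 - 7P = 464.5 + 2.5P. Rearranging, 9.5P = 218.5, hence P* = 23.
Substitute back: Q* = 683 - 7(23) = 522.

P* = 23, Q* = 522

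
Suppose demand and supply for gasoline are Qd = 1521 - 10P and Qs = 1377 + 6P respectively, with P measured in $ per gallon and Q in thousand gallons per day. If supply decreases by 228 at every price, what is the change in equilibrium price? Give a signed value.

Equating demand and supply, 1521 - 10P = 1377 + 6P gives 16P = 144, so P* = 9.
Then Q* = 1521 - 10(9) = 1431.
After the shift, supply is Qs = 1149 + 6P.
The new intersection has 372 = 16P, i.e. P = 23.25, Q = 1288.5.
ΔP = 23.25 - 9 = 14.25.

ΔP = 14.25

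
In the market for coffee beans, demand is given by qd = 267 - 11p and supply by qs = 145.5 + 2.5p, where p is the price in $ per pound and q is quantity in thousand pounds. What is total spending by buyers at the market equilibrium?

Total spending by buyers = 1512

Equating demand and supply, 267 - 11p = 145.5 + 2.5p gives 13.5p = 121.5, so p* = 9.
Then q* = 267 - 11(9) = 168.
Total spending by buyers = p* × q* = 9 × 168 = 1512.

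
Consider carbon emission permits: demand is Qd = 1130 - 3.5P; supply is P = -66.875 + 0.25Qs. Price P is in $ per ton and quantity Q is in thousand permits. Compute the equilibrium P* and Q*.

In direct form, Qs = 267.5 + 4P.
Equating demand and supply, 1130 - 3.5P = 267.5 + 4P gives 7.5P = 862.5, so P* = 115.
From the demand curve, Q* = 1130 - 3.5(115) = 727.5.

P* = 115, Q* = 727.5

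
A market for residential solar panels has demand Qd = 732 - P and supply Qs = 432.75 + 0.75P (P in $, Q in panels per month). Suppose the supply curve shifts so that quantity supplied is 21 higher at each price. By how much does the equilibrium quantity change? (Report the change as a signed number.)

Equating demand and supply, 732 - P = 432.75 + 0.75P gives 1.75P = 299.25, so P* = 171.
Substitute back: Q* = 732 - 171 = 561.
After the shift, supply is Qs = 453.75 + 0.75P.
Re-solving, 1.75P = 278.25 gives P = 159 and Q = 573.
ΔQ = 573 - 561 = 12.

ΔQ = 12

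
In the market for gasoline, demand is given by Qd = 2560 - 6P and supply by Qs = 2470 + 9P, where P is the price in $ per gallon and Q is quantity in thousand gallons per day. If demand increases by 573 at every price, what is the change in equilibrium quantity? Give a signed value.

ΔQ = 343.8

Set Qd = Qs: 2560 - 6P = 2470 + 9P, so 90 = 15P and P* = 6.
Then Q* = 2560 - 6(6) = 2524.
After the shift, demand is Qd = 3133 - 6P.
Re-solving, 15P = 663 gives P = 44.2 and Q = 2867.8.
ΔQ = 2867.8 - 2524 = 343.8.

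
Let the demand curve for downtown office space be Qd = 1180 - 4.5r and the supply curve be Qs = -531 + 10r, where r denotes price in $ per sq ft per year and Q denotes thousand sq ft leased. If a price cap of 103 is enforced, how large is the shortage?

With r fixed at 103, quantity demanded is 716.5 and quantity supplied is 499.
Shortage = Qd - Qs = 716.5 - 499 = 217.5.

Shortage = 217.5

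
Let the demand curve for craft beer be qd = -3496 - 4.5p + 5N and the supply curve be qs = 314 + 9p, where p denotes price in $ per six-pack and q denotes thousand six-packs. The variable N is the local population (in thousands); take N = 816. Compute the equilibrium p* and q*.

p* = 20, q* = 494

With N = 816, demand is qd = 584 - 4.5p.
The market clears where 584 - 4.5p = 314 + 9p. Rearranging, 13.5p = 270, hence p* = 20.
Substitute back: q* = 584 - 4.5(20) = 494.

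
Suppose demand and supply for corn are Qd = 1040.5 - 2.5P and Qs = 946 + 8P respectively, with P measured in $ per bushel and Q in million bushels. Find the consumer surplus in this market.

Consumer surplus = 207264.8

Equating demand and supply, 1040.5 - 2.5P = 946 + 8P gives 10.5P = 94.5, so P* = 9.
From the demand curve, Q* = 1040.5 - 2.5(9) = 1018.
Demand choke price (Qd = 0): P = 1040.5/2.5 = 416.2. Consumer surplus = ½ × (416.2 - 9) × 1018 = 207264.8.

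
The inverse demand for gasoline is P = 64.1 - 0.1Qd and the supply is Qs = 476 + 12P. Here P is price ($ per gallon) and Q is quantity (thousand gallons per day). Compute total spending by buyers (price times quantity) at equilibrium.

Total spending by buyers = 4245

Rewriting in direct form: Qd = 641 - 10P.
Set Qd = Qs: 641 - 10P = 476 + 12P, so 165 = 22P and P* = 7.5.
Then Q* = 641 - 10(7.5) = 566.
Total spending by buyers = P* × Q* = 7.5 × 566 = 4245.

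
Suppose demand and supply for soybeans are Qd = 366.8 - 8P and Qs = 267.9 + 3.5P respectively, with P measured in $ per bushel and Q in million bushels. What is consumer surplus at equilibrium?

Consumer surplus = 5550.25

At equilibrium Qd = Qs, so 366.8 - 8P = 267.9 + 3.5P; collecting terms, 98.9 = 11.5P and P* = 8.6.
Substitute back: Q* = 366.8 - 8(8.6) = 298.
Demand choke price (Qd = 0): P = 366.8/8 = 45.85. Consumer surplus = ½ × (45.85 - 8.6) × 298 = 5550.25.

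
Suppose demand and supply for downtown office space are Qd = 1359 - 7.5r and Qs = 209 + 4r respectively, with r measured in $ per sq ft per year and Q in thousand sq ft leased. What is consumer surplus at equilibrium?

Set Qd = Qs: 1359 - 7.5r = 209 + 4r, so 1150 = 11.5r and r* = 100.
Then Q* = 1359 - 7.5(100) = 609.
Demand choke price (Qd = 0): r = 1359/7.5 = 181.2. Consumer surplus = ½ × (181.2 - 100) × 609 = 24725.4.

Consumer surplus = 24725.4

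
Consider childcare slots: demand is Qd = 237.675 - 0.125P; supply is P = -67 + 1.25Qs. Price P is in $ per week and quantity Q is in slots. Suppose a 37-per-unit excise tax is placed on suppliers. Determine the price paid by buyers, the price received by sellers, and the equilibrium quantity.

P_b = 231, P_s = 194, Q = 208.8

Solving each curve for Q: Qs = 53.6 + 0.8P.
With a tax of 37 on suppliers, they supply based on the net price P_s = P_b - 37, so Qs = 24 + 0.8P_b.
Market clearing requires 237.675 - 0.125P_b = 24 + 0.8P_b; hence 213.675 = 0.925P_b and P_b = 231.
So P_s = 194 and the quantity traded is Q = 237.675 - 0.125(231) = 208.8.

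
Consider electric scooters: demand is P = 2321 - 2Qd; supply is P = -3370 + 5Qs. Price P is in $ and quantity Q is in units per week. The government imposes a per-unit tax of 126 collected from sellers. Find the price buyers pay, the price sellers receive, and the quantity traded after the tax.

P_b = 731, P_s = 605, Q = 795

Solving each curve for Q: Qd = 1160.5 - 0.5P and Qs = 674 + 0.2P.
Sellers keep P_s = P_b - 126 per unit, so supply in terms of the buyer price is Qs = 648.8 + 0.2P_b.
Equate demand and the shifted supply: 1160.5 - 0.5P_b = 648.8 + 0.2P_b, giving 0.7P_b = 511.7, so P_b = 731.
Then P_s = 731 - 126 = 605 and Q = 1160.5 - 0.5(731) = 795.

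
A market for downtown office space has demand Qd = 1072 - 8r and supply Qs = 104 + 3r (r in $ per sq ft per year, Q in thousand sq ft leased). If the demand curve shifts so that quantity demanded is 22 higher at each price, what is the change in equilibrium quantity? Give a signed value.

At equilibrium Qd = Qs, so 1072 - 8r = 104 + 3r; collecting terms, 968 = 11r and r* = 88.
Then Q* = 1072 - 8(88) = 368.
After the shift, demand is Qd = 1094 - 8r.
Re-solving, 11r = 990 gives r = 90 and Q = 374.
ΔQ = 374 - 368 = 6.

ΔQ = 6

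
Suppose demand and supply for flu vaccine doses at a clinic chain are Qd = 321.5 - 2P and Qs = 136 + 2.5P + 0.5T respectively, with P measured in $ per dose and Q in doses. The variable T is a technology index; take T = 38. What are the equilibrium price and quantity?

With T = 38, supply is Qs = 155 + 2.5P.
Equating demand and supply, 321.5 - 2P = 155 + 2.5P gives 4.5P = 166.5, so P* = 37.
Plugging P* into demand: Q* = 321.5 - 2(37) = 247.5.

P* = 37, Q* = 247.5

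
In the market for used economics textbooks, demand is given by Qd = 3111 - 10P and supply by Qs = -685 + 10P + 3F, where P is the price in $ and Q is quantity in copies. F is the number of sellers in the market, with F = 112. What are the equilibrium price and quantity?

With F = 112, supply is Qs = -349 + 10P.
Set Qd = Qs: 3111 - 10P = -349 + 10P, so 3460 = 20P and P* = 173.
From the demand curve, Q* = 3111 - 10(173) = 1381.

P* = 173, Q* = 1381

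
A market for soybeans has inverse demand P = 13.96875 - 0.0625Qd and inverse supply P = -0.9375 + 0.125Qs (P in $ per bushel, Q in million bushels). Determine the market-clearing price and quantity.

Rewriting in direct form: Qd = 223.5 - 16P and Qs = 7.5 + 8P.
At equilibrium Qd = Qs, so 223.5 - 16P = 7.5 + 8P; collecting terms, 216 = 24P and P* = 9.
Substitute back: Q* = 223.5 - 16(9) = 79.5.

P* = 9, Q* = 79.5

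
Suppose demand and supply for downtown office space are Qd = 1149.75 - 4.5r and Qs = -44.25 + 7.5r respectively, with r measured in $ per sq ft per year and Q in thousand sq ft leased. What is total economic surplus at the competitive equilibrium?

Total surplus = 87609.6

At equilibrium Qd = Qs, so 1149.75 - 4.5r = -44.25 + 7.5r; collecting terms, 1194 = 12r and r* = 99.5.
From the demand curve, Q* = 1149.75 - 4.5(99.5) = 702.
Demand choke price = 255.5; supply choke price = 5.9. CS = ½(255.5 - 99.5)(702) = 54756; PS = ½(99.5 - 5.9)(702) = 32853.6. Total surplus = 87609.6.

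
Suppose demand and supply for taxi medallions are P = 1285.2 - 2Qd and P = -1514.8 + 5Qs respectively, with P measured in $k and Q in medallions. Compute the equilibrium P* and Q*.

Rewriting in direct form: Qd = 642.6 - 0.5P and Qs = 302.96 + 0.2P.
The market clears where 642.6 - 0.5P = 302.96 + 0.2P. Rearranging, 0.7P = 339.64, hence P* = 485.2.
Substitute back: Q* = 642.6 - 0.5(485.2) = 400.

P* = 485.2, Q* = 400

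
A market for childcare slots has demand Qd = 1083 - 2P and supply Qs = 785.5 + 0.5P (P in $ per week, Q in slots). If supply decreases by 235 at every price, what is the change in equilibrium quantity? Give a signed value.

ΔQ = -188

Equating demand and supply, 1083 - 2P = 785.5 + 0.5P gives 2.5P = 297.5, so P* = 119.
From the demand curve, Q* = 1083 - 2(119) = 845.
After the shift, supply is Qs = 550.5 + 0.5P.
The new intersection has 532.5 = 2.5P, i.e. P = 213, Q = 657.
ΔQ = 657 - 845 = -188.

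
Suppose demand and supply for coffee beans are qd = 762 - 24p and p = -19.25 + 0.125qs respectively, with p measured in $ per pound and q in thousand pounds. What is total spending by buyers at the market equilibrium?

Inverting to quantity form: qs = 154 + 8p.
The market clears where 762 - 24p = 154 + 8p. Rearranging, 32p = 608, hence p* = 19.
Plugging p* into demand: q* = 762 - 24(19) = 306.
Total spending by buyers = p* × q* = 19 × 306 = 5814.

Total spending by buyers = 5814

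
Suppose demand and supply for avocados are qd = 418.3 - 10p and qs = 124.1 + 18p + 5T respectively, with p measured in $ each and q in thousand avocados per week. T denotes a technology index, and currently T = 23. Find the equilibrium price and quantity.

p* = 6.4, q* = 354.3

With T = 23, supply is qs = 239.1 + 18p.
At equilibrium qd = qs, so 418.3 - 10p = 239.1 + 18p; collecting terms, 179.2 = 28p and p* = 6.4.
Plugging p* into demand: q* = 418.3 - 10(6.4) = 354.3.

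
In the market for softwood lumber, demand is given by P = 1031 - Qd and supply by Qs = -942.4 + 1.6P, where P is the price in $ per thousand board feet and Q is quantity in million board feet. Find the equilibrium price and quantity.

P* = 759, Q* = 272

In direct form, Qd = 1031 - P.
The market clears where 1031 - P = -942.4 + 1.6P. Rearranging, 2.6P = 1973.4, hence P* = 759.
Substitute back: Q* = 1031 - 759 = 272.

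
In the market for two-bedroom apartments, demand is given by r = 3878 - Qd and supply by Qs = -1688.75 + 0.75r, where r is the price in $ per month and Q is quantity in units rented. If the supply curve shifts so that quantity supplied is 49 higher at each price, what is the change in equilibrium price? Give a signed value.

Δr = -28

Solving each curve for Q: Qd = 3878 - r.
At equilibrium Qd = Qs, so 3878 - r = -1688.75 + 0.75r; collecting terms, 5566.75 = 1.75r and r* = 3181.
Plugging r* into demand: Q* = 3878 - 3181 = 697.
After the shift, supply is Qs = -1639.75 + 0.75r.
New equilibrium: 5517.75 = 1.75r, so r = 3153 and Q = 725.
Δr = 3153 - 3181 = -28.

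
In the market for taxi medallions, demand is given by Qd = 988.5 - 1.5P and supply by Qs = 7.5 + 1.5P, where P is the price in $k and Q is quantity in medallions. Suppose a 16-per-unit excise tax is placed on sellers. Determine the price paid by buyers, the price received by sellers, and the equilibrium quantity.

With a tax of 16 on sellers, they supply based on the net price P_s = P_b - 16, so Qs = -16.5 + 1.5P_b.
Set Qd = Qs: 988.5 - 1.5P_b = -16.5 + 1.5P_b, so 1005 = 3P_b and P_b = 335.
Then P_s = 335 - 16 = 319 and Q = 988.5 - 1.5(335) = 486.

P_b = 335, P_s = 319, Q = 486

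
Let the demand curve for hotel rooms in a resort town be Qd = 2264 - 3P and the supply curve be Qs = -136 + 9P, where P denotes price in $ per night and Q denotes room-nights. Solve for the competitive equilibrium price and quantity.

P* = 200, Q* = 1664

At equilibrium Qd = Qs, so 2264 - 3P = -136 + 9P; collecting terms, 2400 = 12P and P* = 200.
Then Q* = 2264 - 3(200) = 1664.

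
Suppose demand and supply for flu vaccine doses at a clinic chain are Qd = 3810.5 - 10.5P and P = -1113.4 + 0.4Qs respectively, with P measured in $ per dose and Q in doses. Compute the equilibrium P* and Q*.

P* = 79, Q* = 2981

Solving each curve for Q: Qs = 2783.5 + 2.5P.
At equilibrium Qd = Qs, so 3810.5 - 10.5P = 2783.5 + 2.5P; collecting terms, 1027 = 13P and P* = 79.
Plugging P* into demand: Q* = 3810.5 - 10.5(79) = 2981.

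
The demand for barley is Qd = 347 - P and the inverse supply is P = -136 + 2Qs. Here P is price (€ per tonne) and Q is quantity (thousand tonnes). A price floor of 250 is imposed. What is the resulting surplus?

In direct form, Qs = 68 + 0.5P.
With P fixed at 250, quantity demanded is 97 and quantity supplied is 193.
Surplus = Qs - Qd = 193 - 97 = 96.

Surplus = 96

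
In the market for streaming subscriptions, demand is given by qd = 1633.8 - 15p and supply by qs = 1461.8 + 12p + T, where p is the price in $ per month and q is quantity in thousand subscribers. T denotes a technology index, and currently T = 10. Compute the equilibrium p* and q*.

p* = 6, q* = 1543.8

With T = 10, supply is qs = 1471.8 + 12p.
Set qd = qs: 1633.8 - 15p = 1471.8 + 12p, so 162 = 27p and p* = 6.
Then q* = 1633.8 - 15(6) = 1543.8.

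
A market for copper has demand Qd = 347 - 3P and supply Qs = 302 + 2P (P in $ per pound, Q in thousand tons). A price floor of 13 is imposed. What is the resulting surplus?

Surplus = 20

With P fixed at 13, quantity demanded is 308 and quantity supplied is 328.
Surplus = Qs - Qd = 328 - 308 = 20.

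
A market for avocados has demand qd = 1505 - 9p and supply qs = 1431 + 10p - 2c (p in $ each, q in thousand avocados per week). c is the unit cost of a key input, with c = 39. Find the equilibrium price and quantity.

p* = 8, q* = 1433

With c = 39, supply is qs = 1353 + 10p.
Equating demand and supply, 1505 - 9p = 1353 + 10p gives 19p = 152, so p* = 8.
From the demand curve, q* = 1505 - 9(8) = 1433.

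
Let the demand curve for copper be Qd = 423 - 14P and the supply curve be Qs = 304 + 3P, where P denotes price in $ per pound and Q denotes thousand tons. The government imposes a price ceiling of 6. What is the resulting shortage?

With P fixed at 6, quantity demanded is 339 and quantity supplied is 322.
Shortage = Qd - Qs = 339 - 322 = 17.

Shortage = 17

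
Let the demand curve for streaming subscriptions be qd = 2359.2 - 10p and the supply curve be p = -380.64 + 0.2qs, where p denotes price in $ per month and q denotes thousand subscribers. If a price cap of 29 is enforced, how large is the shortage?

Shortage = 21

Solving each curve for q: qs = 1903.2 + 5p.
With p fixed at 29, quantity demanded is 2069.2 and quantity supplied is 2048.2.
Shortage = qd - qs = 2069.2 - 2048.2 = 21.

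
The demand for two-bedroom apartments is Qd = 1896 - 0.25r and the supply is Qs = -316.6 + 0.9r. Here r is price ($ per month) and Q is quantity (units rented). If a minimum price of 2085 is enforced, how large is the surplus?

Surplus = 185.15

With r fixed at 2085, quantity demanded is 1374.75 and quantity supplied is 1559.9.
Surplus = Qs - Qd = 1559.9 - 1374.75 = 185.15.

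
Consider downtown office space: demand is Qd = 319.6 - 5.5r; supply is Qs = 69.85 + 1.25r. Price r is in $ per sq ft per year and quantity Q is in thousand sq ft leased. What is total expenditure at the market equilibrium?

Set Qd = Qs: 319.6 - 5.5r = 69.85 + 1.25r, so 249.75 = 6.75r and r* = 37.
Plugging r* into demand: Q* = 319.6 - 5.5(37) = 116.1.
Total expenditure = r* × Q* = 37 × 116.1 = 4295.7.

Total expenditure = 4295.7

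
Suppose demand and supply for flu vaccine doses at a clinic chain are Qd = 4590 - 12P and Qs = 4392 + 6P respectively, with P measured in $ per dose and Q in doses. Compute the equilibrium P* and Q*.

Equating demand and supply, 4590 - 12P = 4392 + 6P gives 18P = 198, so P* = 11.
Plugging P* into demand: Q* = 4590 - 12(11) = 4458.

P* = 11, Q* = 4458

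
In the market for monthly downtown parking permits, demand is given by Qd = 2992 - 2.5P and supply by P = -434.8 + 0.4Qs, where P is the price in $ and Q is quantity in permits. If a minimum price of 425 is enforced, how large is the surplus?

Surplus = 220

In direct form, Qs = 1087 + 2.5P.
At P = 425: Qd = 1929.5 and Qs = 2149.5.
Surplus = Qs - Qd = 2149.5 - 1929.5 = 220.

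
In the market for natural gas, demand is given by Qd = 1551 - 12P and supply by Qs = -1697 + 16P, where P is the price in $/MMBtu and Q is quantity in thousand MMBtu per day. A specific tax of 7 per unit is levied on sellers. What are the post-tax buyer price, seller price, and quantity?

The tax drives a wedge P_b - P_s = 7. Substituting P_s = P_b - 7 into supply: Qs = -1809 + 16P_b.
Set Qd = Qs: 1551 - 12P_b = -1809 + 16P_b, so 3360 = 28P_b and P_b = 120.
Then P_s = 120 - 7 = 113 and Q = 1551 - 12(120) = 111.

P_b = 120, P_s = 113, Q = 111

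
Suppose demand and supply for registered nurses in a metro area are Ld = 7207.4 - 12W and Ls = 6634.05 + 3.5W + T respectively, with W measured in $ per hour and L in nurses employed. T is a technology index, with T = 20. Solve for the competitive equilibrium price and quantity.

With T = 20, supply is Ls = 6654.05 + 3.5W.
Equating demand and supply, 7207.4 - 12W = 6654.05 + 3.5W gives 15.5W = 553.35, so W* = 35.7.
Then L* = 7207.4 - 12(35.7) = 6779.

W* = 35.7, L* = 6779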